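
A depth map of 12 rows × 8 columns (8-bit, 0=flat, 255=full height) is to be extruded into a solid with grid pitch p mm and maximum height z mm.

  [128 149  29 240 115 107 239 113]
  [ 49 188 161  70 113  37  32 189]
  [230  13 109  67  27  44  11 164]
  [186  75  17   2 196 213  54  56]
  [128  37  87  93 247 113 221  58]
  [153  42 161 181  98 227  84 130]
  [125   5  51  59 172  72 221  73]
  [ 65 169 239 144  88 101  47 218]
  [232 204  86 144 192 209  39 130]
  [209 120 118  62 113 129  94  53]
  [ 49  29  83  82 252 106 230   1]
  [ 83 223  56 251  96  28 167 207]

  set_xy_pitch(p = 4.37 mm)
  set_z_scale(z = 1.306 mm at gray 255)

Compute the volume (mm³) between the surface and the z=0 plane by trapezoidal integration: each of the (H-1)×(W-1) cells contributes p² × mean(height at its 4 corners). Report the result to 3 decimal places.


871.623

height_mm = gray/255 × 1.306; cell vol = 4.37² × mean(4 corners)
unit = 4.37² × 1.306 / (4×255) = 0.0244515 mm³ per gray-sum
row 0: Σ corner-gray over 7 cells = 3439  → 84.0888
row 1: Σ corner-gray over 7 cells = 2376  → 58.0968
row 2: Σ corner-gray over 7 cells = 2292  → 56.0429
row 3: Σ corner-gray over 7 cells = 3138  → 76.7289
row 4: Σ corner-gray over 7 cells = 3651  → 89.2725
row 5: Σ corner-gray over 7 cells = 3227  → 78.9051
row 6: Σ corner-gray over 7 cells = 3217  → 78.6605
row 7: Σ corner-gray over 7 cells = 3969  → 97.0481
row 8: Σ corner-gray over 7 cells = 3644  → 89.1013
row 9: Σ corner-gray over 7 cells = 3148  → 76.9734
row 10: Σ corner-gray over 7 cells = 3546  → 86.7051
Σ rows: total corner-gray = 35647  → 871.6234 mm³


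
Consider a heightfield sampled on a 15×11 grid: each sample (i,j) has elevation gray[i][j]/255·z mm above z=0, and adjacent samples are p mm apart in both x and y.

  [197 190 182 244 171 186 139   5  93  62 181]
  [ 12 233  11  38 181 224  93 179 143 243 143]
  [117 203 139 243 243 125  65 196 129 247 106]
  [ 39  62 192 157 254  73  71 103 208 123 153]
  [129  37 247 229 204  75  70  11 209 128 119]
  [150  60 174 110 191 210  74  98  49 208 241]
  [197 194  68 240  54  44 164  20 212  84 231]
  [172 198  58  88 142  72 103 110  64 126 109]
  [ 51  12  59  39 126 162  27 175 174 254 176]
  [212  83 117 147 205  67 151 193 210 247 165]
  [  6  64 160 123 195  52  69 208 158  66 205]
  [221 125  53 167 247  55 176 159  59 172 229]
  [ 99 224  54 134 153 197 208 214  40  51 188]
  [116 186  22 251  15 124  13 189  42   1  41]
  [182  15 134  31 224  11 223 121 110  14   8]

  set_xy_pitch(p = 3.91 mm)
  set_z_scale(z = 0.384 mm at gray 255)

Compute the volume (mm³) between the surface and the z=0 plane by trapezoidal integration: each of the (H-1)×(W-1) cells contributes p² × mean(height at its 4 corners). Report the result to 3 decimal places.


426.139

height_mm = gray/255 × 0.384; cell vol = 3.91² × mean(4 corners)
unit = 3.91² × 0.384 / (4×255) = 0.00575552 mm³ per gray-sum
row 0: Σ corner-gray over 10 cells = 5767  → 33.1921
row 1: Σ corner-gray over 10 cells = 6248  → 35.9605
row 2: Σ corner-gray over 10 cells = 6081  → 34.9993
row 3: Σ corner-gray over 10 cells = 5346  → 30.7690
row 4: Σ corner-gray over 10 cells = 5407  → 31.1201
row 5: Σ corner-gray over 10 cells = 5327  → 30.6597
row 6: Σ corner-gray over 10 cells = 4791  → 27.5747
row 7: Σ corner-gray over 10 cells = 4486  → 25.8193
row 8: Σ corner-gray over 10 cells = 5500  → 31.6554
row 9: Σ corner-gray over 10 cells = 5618  → 32.3345
row 10: Σ corner-gray over 10 cells = 5277  → 30.3719
row 11: Σ corner-gray over 10 cells = 5713  → 32.8813
row 12: Σ corner-gray over 10 cells = 4680  → 26.9358
row 13: Σ corner-gray over 10 cells = 3799  → 21.8652
Σ rows: total corner-gray = 74040  → 426.1387 mm³


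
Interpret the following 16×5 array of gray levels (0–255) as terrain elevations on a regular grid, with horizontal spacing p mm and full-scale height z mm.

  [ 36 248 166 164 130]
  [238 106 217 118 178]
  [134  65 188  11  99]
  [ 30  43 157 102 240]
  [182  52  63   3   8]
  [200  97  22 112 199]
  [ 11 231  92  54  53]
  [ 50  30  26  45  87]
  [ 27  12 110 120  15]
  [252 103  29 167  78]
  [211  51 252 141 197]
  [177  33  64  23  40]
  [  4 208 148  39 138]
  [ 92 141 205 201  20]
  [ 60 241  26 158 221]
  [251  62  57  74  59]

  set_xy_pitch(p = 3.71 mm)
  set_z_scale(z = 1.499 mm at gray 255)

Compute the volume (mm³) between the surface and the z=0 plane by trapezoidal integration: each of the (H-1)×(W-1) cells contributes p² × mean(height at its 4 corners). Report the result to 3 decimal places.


height_mm = gray/255 × 1.499; cell vol = 3.71² × mean(4 corners)
unit = 3.71² × 1.499 / (4×255) = 0.0202278 mm³ per gray-sum
row 0: Σ corner-gray over 4 cells = 2620  → 52.9969
row 1: Σ corner-gray over 4 cells = 2059  → 41.6491
row 2: Σ corner-gray over 4 cells = 1635  → 33.0725
row 3: Σ corner-gray over 4 cells = 1300  → 26.2962
row 4: Σ corner-gray over 4 cells = 1287  → 26.0332
row 5: Σ corner-gray over 4 cells = 1679  → 33.9625
row 6: Σ corner-gray over 4 cells = 1157  → 23.4036
row 7: Σ corner-gray over 4 cells = 865  → 17.4971
row 8: Σ corner-gray over 4 cells = 1454  → 29.4113
row 9: Σ corner-gray over 4 cells = 2224  → 44.9867
row 10: Σ corner-gray over 4 cells = 1753  → 35.4594
row 11: Σ corner-gray over 4 cells = 1389  → 28.0965
row 12: Σ corner-gray over 4 cells = 2138  → 43.2471
row 13: Σ corner-gray over 4 cells = 2337  → 47.2724
row 14: Σ corner-gray over 4 cells = 1827  → 36.9562
Σ rows: total corner-gray = 25724  → 520.3407 mm³

520.341


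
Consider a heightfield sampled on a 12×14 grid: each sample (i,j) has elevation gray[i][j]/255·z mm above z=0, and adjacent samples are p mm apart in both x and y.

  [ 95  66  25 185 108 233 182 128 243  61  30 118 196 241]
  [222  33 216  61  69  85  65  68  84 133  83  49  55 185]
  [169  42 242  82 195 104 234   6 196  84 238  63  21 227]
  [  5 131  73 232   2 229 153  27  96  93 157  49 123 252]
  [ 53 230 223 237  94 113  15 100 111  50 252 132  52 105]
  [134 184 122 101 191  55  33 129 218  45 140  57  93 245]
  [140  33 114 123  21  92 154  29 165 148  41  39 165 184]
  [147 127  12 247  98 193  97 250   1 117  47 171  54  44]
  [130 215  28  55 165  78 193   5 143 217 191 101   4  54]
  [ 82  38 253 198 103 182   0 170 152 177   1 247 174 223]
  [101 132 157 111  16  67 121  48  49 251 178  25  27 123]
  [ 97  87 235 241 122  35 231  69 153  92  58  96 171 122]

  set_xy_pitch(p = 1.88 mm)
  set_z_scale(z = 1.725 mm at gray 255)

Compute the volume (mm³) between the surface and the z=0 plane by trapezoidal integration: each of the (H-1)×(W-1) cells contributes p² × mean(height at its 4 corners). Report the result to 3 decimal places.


height_mm = gray/255 × 1.725; cell vol = 1.88² × mean(4 corners)
unit = 1.88² × 1.725 / (4×255) = 0.00597729 mm³ per gray-sum
row 0: Σ corner-gray over 13 cells = 5895  → 35.2361
row 1: Σ corner-gray over 13 cells = 5819  → 34.7819
row 2: Σ corner-gray over 13 cells = 6397  → 38.2368
row 3: Σ corner-gray over 13 cells = 6363  → 38.0335
row 4: Σ corner-gray over 13 cells = 6491  → 38.7986
row 5: Σ corner-gray over 13 cells = 5687  → 33.9929
row 6: Σ corner-gray over 13 cells = 5591  → 33.4191
row 7: Σ corner-gray over 13 cells = 5993  → 35.8219
row 8: Σ corner-gray over 13 cells = 6669  → 39.8626
row 9: Σ corner-gray over 13 cells = 6283  → 37.5553
row 10: Σ corner-gray over 13 cells = 5987  → 35.7861
Σ rows: total corner-gray = 67175  → 401.5247 mm³

401.525


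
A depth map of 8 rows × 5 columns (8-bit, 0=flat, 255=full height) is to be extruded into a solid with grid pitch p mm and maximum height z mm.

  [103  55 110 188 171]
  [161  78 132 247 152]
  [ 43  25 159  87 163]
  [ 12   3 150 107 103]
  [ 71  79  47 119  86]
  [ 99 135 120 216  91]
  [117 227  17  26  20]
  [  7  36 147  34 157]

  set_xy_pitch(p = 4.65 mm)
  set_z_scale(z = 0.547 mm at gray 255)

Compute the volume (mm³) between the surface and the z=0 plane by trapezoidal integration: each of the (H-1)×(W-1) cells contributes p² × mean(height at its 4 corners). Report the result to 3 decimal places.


135.784

height_mm = gray/255 × 0.547; cell vol = 4.65² × mean(4 corners)
unit = 4.65² × 0.547 / (4×255) = 0.0115956 mm³ per gray-sum
row 0: Σ corner-gray over 4 cells = 2207  → 25.5915
row 1: Σ corner-gray over 4 cells = 1975  → 22.9013
row 2: Σ corner-gray over 4 cells = 1383  → 16.0367
row 3: Σ corner-gray over 4 cells = 1282  → 14.8656
row 4: Σ corner-gray over 4 cells = 1779  → 20.6286
row 5: Σ corner-gray over 4 cells = 1809  → 20.9764
row 6: Σ corner-gray over 4 cells = 1275  → 14.7844
Σ rows: total corner-gray = 11710  → 135.7844 mm³


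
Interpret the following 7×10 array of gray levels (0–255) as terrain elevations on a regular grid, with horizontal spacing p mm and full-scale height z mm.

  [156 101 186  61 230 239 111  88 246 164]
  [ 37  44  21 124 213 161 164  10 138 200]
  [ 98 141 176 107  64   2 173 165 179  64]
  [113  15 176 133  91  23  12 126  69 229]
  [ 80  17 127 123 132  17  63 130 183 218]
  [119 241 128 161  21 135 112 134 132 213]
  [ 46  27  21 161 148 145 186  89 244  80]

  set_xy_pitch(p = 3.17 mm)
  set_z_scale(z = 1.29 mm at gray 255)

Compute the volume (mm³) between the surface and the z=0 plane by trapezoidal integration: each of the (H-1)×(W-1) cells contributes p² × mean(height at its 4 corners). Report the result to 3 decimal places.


321.357

height_mm = gray/255 × 1.29; cell vol = 3.17² × mean(4 corners)
unit = 3.17² × 1.29 / (4×255) = 0.0127089 mm³ per gray-sum
row 0: Σ corner-gray over 9 cells = 4831  → 61.3967
row 1: Σ corner-gray over 9 cells = 4163  → 52.9072
row 2: Σ corner-gray over 9 cells = 3808  → 48.3955
row 3: Σ corner-gray over 9 cells = 3514  → 44.6591
row 4: Σ corner-gray over 9 cells = 4342  → 55.1821
row 5: Σ corner-gray over 9 cells = 4628  → 58.8168
Σ rows: total corner-gray = 25286  → 321.3573 mm³


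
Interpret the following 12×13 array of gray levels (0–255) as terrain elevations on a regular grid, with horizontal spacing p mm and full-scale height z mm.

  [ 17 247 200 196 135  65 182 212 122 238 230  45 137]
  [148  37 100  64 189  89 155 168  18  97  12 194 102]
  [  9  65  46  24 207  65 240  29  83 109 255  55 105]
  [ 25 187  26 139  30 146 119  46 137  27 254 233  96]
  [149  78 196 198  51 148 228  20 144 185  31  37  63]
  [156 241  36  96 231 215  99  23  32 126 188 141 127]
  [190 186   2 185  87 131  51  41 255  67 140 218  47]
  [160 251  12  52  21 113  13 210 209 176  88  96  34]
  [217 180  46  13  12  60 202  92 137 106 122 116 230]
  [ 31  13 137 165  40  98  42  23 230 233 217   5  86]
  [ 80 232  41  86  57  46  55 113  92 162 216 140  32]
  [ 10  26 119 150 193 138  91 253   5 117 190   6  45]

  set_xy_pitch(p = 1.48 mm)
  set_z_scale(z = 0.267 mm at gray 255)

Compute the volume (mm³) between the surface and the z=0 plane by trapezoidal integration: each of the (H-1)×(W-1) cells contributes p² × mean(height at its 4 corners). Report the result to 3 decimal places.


34.856

height_mm = gray/255 × 0.267; cell vol = 1.48² × mean(4 corners)
unit = 1.48² × 0.267 / (4×255) = 0.000573369 mm³ per gray-sum
row 0: Σ corner-gray over 12 cells = 6394  → 3.6661
row 1: Σ corner-gray over 12 cells = 4966  → 2.8474
row 2: Σ corner-gray over 12 cells = 5279  → 3.0268
row 3: Σ corner-gray over 12 cells = 5653  → 3.2413
row 4: Σ corner-gray over 12 cells = 5983  → 3.4305
row 5: Σ corner-gray over 12 cells = 6102  → 3.4987
row 6: Σ corner-gray over 12 cells = 5639  → 3.2332
row 7: Σ corner-gray over 12 cells = 5295  → 3.0360
row 8: Σ corner-gray over 12 cells = 5142  → 2.9483
row 9: Σ corner-gray over 12 cells = 5115  → 2.9328
row 10: Σ corner-gray over 12 cells = 5223  → 2.9947
Σ rows: total corner-gray = 60791  → 34.8557 mm³


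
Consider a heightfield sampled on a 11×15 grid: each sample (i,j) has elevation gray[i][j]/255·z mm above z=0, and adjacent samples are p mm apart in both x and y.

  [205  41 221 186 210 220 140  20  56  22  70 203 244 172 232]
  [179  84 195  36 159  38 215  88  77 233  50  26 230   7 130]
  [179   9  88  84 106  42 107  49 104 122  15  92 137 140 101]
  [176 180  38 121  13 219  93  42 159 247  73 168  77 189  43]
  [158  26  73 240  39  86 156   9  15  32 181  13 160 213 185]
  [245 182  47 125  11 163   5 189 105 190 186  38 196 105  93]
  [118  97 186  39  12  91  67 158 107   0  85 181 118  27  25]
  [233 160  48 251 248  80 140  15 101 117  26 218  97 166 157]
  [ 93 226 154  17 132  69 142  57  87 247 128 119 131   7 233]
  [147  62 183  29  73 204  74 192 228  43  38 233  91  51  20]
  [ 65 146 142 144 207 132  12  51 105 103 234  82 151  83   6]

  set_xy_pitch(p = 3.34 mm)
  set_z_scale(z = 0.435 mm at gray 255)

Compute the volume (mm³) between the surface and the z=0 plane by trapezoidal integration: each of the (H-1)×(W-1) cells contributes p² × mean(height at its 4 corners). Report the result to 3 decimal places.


302.046

height_mm = gray/255 × 0.435; cell vol = 3.34² × mean(4 corners)
unit = 3.34² × 0.435 / (4×255) = 0.00475754 mm³ per gray-sum
row 0: Σ corner-gray over 14 cells = 7232  → 34.4065
row 1: Σ corner-gray over 14 cells = 5655  → 26.9039
row 2: Σ corner-gray over 14 cells = 5927  → 28.1979
row 3: Σ corner-gray over 14 cells = 6286  → 29.9059
row 4: Σ corner-gray over 14 cells = 6251  → 29.7394
row 5: Σ corner-gray over 14 cells = 5901  → 28.0742
row 6: Σ corner-gray over 14 cells = 6203  → 29.5110
row 7: Σ corner-gray over 14 cells = 7082  → 33.6929
row 8: Σ corner-gray over 14 cells = 6527  → 31.0524
row 9: Σ corner-gray over 14 cells = 6424  → 30.5624
Σ rows: total corner-gray = 63488  → 302.0464 mm³


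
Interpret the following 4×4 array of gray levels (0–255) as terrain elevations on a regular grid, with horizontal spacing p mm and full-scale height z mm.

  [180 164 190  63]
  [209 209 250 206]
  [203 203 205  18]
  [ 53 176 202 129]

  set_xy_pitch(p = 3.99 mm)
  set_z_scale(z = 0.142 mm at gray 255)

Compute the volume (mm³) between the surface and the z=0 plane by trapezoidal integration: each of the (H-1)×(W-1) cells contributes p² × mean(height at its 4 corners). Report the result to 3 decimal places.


height_mm = gray/255 × 0.142; cell vol = 3.99² × mean(4 corners)
unit = 3.99² × 0.142 / (4×255) = 0.00221633 mm³ per gray-sum
row 0: Σ corner-gray over 3 cells = 2284  → 5.0621
row 1: Σ corner-gray over 3 cells = 2370  → 5.2527
row 2: Σ corner-gray over 3 cells = 1975  → 4.3772
Σ rows: total corner-gray = 6629  → 14.6920 mm³

14.692


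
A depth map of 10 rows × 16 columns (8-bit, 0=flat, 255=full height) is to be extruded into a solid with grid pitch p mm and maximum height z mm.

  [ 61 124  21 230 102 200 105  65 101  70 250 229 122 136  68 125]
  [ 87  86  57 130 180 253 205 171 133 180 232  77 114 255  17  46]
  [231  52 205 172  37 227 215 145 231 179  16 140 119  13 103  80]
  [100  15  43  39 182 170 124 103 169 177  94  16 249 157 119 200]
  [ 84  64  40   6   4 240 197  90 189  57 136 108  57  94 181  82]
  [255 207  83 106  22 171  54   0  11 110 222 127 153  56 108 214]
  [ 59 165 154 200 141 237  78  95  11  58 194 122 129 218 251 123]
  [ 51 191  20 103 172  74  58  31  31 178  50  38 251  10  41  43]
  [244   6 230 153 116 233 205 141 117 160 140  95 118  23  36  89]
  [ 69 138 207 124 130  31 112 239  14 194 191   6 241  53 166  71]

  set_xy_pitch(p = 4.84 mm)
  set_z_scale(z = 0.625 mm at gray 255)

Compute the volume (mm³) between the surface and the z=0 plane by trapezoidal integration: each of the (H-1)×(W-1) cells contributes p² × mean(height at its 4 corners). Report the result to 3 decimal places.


height_mm = gray/255 × 0.625; cell vol = 4.84² × mean(4 corners)
unit = 4.84² × 0.625 / (4×255) = 0.0143539 mm³ per gray-sum
row 0: Σ corner-gray over 15 cells = 8145  → 116.9127
row 1: Σ corner-gray over 15 cells = 8332  → 119.5969
row 2: Σ corner-gray over 15 cells = 7633  → 109.5635
row 3: Σ corner-gray over 15 cells = 6706  → 96.2574
row 4: Σ corner-gray over 15 cells = 6421  → 92.1665
row 5: Σ corner-gray over 15 cells = 7617  → 109.3338
row 6: Σ corner-gray over 15 cells = 6878  → 98.7263
row 7: Σ corner-gray over 15 cells = 6469  → 92.8555
row 8: Σ corner-gray over 15 cells = 7711  → 110.6831
Σ rows: total corner-gray = 65912  → 946.0957 mm³

946.096


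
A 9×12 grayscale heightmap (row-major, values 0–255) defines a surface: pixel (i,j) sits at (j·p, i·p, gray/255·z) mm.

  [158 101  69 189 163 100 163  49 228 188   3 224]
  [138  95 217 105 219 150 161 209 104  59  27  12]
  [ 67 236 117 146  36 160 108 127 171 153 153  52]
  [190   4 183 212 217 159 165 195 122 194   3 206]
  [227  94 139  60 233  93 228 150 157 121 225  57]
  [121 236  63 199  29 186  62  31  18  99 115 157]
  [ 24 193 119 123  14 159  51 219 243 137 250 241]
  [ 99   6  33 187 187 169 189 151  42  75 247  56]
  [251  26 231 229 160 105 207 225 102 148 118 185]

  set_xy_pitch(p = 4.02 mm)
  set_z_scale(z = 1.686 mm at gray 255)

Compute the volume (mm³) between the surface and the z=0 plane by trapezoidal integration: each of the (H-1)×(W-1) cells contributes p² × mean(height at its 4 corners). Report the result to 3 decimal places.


1278.873

height_mm = gray/255 × 1.686; cell vol = 4.02² × mean(4 corners)
unit = 4.02² × 1.686 / (4×255) = 0.0267122 mm³ per gray-sum
row 0: Σ corner-gray over 11 cells = 5730  → 153.0609
row 1: Σ corner-gray over 11 cells = 5775  → 154.2629
row 2: Σ corner-gray over 11 cells = 6237  → 166.6039
row 3: Σ corner-gray over 11 cells = 6588  → 175.9799
row 4: Σ corner-gray over 11 cells = 5638  → 150.6033
row 5: Σ corner-gray over 11 cells = 5635  → 150.5232
row 6: Σ corner-gray over 11 cells = 6008  → 160.4868
row 7: Σ corner-gray over 11 cells = 6265  → 167.3519
Σ rows: total corner-gray = 47876  → 1278.8728 mm³


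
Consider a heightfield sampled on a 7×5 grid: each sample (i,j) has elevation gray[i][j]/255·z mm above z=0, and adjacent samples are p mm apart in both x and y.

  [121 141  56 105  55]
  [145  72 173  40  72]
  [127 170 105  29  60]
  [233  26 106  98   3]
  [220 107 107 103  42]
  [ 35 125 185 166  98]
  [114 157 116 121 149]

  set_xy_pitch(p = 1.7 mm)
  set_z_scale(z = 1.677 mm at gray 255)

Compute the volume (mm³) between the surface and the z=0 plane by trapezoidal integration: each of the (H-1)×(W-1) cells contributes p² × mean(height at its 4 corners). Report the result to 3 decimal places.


49.173

height_mm = gray/255 × 1.677; cell vol = 1.7² × mean(4 corners)
unit = 1.7² × 1.677 / (4×255) = 0.0047515 mm³ per gray-sum
row 0: Σ corner-gray over 4 cells = 1567  → 7.4456
row 1: Σ corner-gray over 4 cells = 1582  → 7.5169
row 2: Σ corner-gray over 4 cells = 1491  → 7.0845
row 3: Σ corner-gray over 4 cells = 1592  → 7.5644
row 4: Σ corner-gray over 4 cells = 1981  → 9.4127
row 5: Σ corner-gray over 4 cells = 2136  → 10.1492
Σ rows: total corner-gray = 10349  → 49.1733 mm³


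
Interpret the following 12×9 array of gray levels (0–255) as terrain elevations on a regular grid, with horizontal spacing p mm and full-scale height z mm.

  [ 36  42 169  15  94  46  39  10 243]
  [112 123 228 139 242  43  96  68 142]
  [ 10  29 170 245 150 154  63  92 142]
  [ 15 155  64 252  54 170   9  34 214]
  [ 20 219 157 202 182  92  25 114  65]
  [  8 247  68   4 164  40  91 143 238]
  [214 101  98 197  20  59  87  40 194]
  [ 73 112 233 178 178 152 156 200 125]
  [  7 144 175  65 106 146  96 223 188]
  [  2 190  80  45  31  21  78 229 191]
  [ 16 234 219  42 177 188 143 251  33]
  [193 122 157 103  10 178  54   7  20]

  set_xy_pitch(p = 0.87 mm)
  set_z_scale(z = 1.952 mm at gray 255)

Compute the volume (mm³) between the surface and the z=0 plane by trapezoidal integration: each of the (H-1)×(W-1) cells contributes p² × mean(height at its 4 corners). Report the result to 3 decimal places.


61.836

height_mm = gray/255 × 1.952; cell vol = 0.87² × mean(4 corners)
unit = 0.87² × 1.952 / (4×255) = 0.0014485 mm³ per gray-sum
row 0: Σ corner-gray over 8 cells = 3241  → 4.6946
row 1: Σ corner-gray over 8 cells = 4090  → 5.9244
row 2: Σ corner-gray over 8 cells = 3663  → 5.3059
row 3: Σ corner-gray over 8 cells = 3772  → 5.4637
row 4: Σ corner-gray over 8 cells = 3827  → 5.5434
row 5: Σ corner-gray over 8 cells = 3372  → 4.8843
row 6: Σ corner-gray over 8 cells = 4228  → 6.1243
row 7: Σ corner-gray over 8 cells = 4721  → 6.8384
row 8: Σ corner-gray over 8 cells = 3646  → 5.2812
row 9: Σ corner-gray over 8 cells = 4098  → 5.9359
row 10: Σ corner-gray over 8 cells = 4032  → 5.8403
Σ rows: total corner-gray = 42690  → 61.8364 mm³


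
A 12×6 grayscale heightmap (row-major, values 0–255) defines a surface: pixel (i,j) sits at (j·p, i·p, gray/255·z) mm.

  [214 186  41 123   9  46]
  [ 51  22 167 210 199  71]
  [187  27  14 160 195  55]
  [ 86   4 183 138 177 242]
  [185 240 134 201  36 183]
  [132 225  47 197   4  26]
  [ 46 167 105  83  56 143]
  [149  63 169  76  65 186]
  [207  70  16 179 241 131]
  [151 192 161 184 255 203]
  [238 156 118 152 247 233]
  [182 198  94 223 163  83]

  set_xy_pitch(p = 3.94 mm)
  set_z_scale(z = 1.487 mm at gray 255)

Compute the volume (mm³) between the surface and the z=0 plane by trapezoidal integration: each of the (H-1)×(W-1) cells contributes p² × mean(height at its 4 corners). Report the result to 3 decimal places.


673.249

height_mm = gray/255 × 1.487; cell vol = 3.94² × mean(4 corners)
unit = 3.94² × 1.487 / (4×255) = 0.022631 mm³ per gray-sum
row 0: Σ corner-gray over 5 cells = 2296  → 51.9607
row 1: Σ corner-gray over 5 cells = 2352  → 53.2281
row 2: Σ corner-gray over 5 cells = 2366  → 53.5449
row 3: Σ corner-gray over 5 cells = 2922  → 66.1277
row 4: Σ corner-gray over 5 cells = 2694  → 60.9678
row 5: Σ corner-gray over 5 cells = 2115  → 47.8645
row 6: Σ corner-gray over 5 cells = 2092  → 47.3440
row 7: Σ corner-gray over 5 cells = 2431  → 55.0159
row 8: Σ corner-gray over 5 cells = 3288  → 74.4106
row 9: Σ corner-gray over 5 cells = 3755  → 84.9793
row 10: Σ corner-gray over 5 cells = 3438  → 77.8053
Σ rows: total corner-gray = 29749  → 673.2488 mm³


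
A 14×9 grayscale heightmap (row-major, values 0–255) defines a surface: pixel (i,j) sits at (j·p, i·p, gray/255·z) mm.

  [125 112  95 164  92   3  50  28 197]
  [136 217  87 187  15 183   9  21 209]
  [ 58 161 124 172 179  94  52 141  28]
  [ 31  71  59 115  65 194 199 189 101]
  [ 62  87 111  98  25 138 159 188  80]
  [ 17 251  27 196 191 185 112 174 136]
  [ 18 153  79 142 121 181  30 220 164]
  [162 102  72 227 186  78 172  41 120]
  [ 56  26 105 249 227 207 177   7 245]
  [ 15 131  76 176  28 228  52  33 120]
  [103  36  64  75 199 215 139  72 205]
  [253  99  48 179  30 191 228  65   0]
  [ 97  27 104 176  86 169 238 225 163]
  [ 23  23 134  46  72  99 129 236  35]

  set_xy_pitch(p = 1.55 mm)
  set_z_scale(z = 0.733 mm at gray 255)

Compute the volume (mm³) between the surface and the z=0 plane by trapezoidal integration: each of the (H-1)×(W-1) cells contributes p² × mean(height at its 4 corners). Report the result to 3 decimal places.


height_mm = gray/255 × 0.733; cell vol = 1.55² × mean(4 corners)
unit = 1.55² × 0.733 / (4×255) = 0.0017265 mm³ per gray-sum
row 0: Σ corner-gray over 8 cells = 3193  → 5.5127
row 1: Σ corner-gray over 8 cells = 3715  → 6.4140
row 2: Σ corner-gray over 8 cells = 3848  → 6.6436
row 3: Σ corner-gray over 8 cells = 3670  → 6.3363
row 4: Σ corner-gray over 8 cells = 4179  → 7.2151
row 5: Σ corner-gray over 8 cells = 4459  → 7.6985
row 6: Σ corner-gray over 8 cells = 4072  → 7.0303
row 7: Σ corner-gray over 8 cells = 4335  → 7.4844
row 8: Σ corner-gray over 8 cells = 3880  → 6.6988
row 9: Σ corner-gray over 8 cells = 3491  → 6.0272
row 10: Σ corner-gray over 8 cells = 3841  → 6.6315
row 11: Σ corner-gray over 8 cells = 4243  → 7.3255
row 12: Σ corner-gray over 8 cells = 3846  → 6.6401
Σ rows: total corner-gray = 50772  → 87.6580 mm³

87.658


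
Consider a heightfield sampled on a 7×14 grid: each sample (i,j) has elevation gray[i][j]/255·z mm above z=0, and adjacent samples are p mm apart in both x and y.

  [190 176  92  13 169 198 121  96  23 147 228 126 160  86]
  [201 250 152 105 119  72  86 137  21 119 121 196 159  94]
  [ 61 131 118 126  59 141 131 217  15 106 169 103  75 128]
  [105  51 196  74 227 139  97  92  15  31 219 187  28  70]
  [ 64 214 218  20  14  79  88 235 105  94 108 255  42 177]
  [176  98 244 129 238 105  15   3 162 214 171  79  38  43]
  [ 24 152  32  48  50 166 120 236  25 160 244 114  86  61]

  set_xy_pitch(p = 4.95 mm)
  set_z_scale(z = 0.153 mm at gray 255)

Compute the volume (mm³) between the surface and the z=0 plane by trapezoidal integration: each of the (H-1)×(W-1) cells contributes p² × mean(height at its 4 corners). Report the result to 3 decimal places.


138.088

height_mm = gray/255 × 0.153; cell vol = 4.95² × mean(4 corners)
unit = 4.95² × 0.153 / (4×255) = 0.00367538 mm³ per gray-sum
row 0: Σ corner-gray over 13 cells = 6743  → 24.7831
row 1: Σ corner-gray over 13 cells = 6340  → 23.3019
row 2: Σ corner-gray over 13 cells = 5858  → 21.5303
row 3: Σ corner-gray over 13 cells = 6072  → 22.3169
row 4: Σ corner-gray over 13 cells = 6396  → 23.5077
row 5: Σ corner-gray over 13 cells = 6162  → 22.6477
Σ rows: total corner-gray = 37571  → 138.0875 mm³


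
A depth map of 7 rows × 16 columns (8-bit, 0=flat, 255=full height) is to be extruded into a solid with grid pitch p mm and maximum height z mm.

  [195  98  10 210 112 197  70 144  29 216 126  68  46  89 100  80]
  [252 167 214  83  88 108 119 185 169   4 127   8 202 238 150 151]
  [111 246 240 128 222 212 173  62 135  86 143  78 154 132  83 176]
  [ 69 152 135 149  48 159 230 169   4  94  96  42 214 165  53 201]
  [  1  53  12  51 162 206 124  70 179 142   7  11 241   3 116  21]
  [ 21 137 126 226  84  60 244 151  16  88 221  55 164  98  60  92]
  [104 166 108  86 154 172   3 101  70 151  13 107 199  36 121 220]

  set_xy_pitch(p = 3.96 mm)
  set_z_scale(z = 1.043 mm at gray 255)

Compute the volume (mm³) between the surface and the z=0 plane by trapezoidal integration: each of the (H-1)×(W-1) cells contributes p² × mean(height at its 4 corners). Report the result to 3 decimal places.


703.705

height_mm = gray/255 × 1.043; cell vol = 3.96² × mean(4 corners)
unit = 3.96² × 1.043 / (4×255) = 0.0160352 mm³ per gray-sum
row 0: Σ corner-gray over 15 cells = 7432  → 119.1736
row 1: Σ corner-gray over 15 cells = 8602  → 137.9348
row 2: Σ corner-gray over 15 cells = 8165  → 130.9274
row 3: Σ corner-gray over 15 cells = 6466  → 103.6836
row 4: Σ corner-gray over 15 cells = 6349  → 101.8075
row 5: Σ corner-gray over 15 cells = 6871  → 110.1779
Σ rows: total corner-gray = 43885  → 703.7050 mm³


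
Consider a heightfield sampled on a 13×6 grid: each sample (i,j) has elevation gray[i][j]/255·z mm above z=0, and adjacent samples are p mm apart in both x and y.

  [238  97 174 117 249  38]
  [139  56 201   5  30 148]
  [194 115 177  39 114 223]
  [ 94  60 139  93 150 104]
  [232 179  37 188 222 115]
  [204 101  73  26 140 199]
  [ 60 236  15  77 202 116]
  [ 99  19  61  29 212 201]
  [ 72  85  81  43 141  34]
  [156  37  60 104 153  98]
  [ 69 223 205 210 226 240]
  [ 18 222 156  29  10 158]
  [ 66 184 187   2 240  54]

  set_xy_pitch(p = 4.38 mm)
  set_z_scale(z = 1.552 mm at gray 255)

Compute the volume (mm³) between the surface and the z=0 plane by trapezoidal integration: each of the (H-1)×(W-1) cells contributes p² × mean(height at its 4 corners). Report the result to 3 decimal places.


height_mm = gray/255 × 1.552; cell vol = 4.38² × mean(4 corners)
unit = 4.38² × 1.552 / (4×255) = 0.0291904 mm³ per gray-sum
row 0: Σ corner-gray over 5 cells = 2421  → 70.6699
row 1: Σ corner-gray over 5 cells = 2178  → 63.5767
row 2: Σ corner-gray over 5 cells = 2389  → 69.7358
row 3: Σ corner-gray over 5 cells = 2681  → 78.2594
row 4: Σ corner-gray over 5 cells = 2682  → 78.2886
row 5: Σ corner-gray over 5 cells = 2319  → 67.6925
row 6: Σ corner-gray over 5 cells = 2178  → 63.5767
row 7: Σ corner-gray over 5 cells = 1748  → 51.0248
row 8: Σ corner-gray over 5 cells = 1768  → 51.6086
row 9: Σ corner-gray over 5 cells = 2999  → 87.5420
row 10: Σ corner-gray over 5 cells = 3047  → 88.9431
row 11: Σ corner-gray over 5 cells = 2356  → 68.7725
Σ rows: total corner-gray = 28766  → 839.6905 mm³

839.691


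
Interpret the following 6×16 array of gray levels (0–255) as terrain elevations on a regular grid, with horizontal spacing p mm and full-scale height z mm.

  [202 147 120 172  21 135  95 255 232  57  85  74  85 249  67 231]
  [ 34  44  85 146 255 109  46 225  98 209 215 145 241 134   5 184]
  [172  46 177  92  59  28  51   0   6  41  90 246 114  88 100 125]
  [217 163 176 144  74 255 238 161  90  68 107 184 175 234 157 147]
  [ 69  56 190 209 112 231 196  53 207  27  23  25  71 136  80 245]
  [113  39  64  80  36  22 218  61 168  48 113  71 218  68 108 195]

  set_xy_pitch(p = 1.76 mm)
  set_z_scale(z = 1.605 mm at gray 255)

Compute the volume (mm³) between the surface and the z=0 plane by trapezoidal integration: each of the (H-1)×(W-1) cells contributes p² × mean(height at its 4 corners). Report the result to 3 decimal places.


180.788

height_mm = gray/255 × 1.605; cell vol = 1.76² × mean(4 corners)
unit = 1.76² × 1.605 / (4×255) = 0.00487416 mm³ per gray-sum
row 0: Σ corner-gray over 15 cells = 8153  → 39.7391
row 1: Σ corner-gray over 15 cells = 6705  → 32.6813
row 2: Σ corner-gray over 15 cells = 7389  → 36.0152
row 3: Σ corner-gray over 15 cells = 8362  → 40.7578
row 4: Σ corner-gray over 15 cells = 6482  → 31.5943
Σ rows: total corner-gray = 37091  → 180.7876 mm³


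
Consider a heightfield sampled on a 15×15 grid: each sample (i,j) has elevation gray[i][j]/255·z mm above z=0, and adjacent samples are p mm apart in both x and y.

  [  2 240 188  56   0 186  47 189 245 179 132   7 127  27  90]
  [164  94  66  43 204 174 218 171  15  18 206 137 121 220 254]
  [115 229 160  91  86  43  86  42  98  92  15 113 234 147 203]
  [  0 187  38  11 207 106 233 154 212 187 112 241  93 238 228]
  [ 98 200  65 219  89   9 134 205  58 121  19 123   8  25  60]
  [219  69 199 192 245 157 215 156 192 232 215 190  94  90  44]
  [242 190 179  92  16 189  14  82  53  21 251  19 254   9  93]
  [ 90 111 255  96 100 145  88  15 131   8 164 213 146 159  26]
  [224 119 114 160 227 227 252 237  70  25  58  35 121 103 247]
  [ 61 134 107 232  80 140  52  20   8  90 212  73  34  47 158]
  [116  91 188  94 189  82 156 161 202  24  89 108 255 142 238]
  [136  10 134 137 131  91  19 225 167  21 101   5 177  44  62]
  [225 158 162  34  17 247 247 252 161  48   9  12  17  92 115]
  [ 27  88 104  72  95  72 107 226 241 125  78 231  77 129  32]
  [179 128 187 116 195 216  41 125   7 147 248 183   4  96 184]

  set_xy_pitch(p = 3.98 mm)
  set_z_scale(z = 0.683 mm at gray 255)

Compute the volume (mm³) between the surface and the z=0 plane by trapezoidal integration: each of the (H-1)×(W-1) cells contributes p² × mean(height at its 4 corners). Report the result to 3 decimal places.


height_mm = gray/255 × 0.683; cell vol = 3.98² × mean(4 corners)
unit = 3.98² × 0.683 / (4×255) = 0.0106069 mm³ per gray-sum
row 0: Σ corner-gray over 14 cells = 7130  → 75.6269
row 1: Σ corner-gray over 14 cells = 6982  → 74.0571
row 2: Σ corner-gray over 14 cells = 7456  → 79.0847
row 3: Σ corner-gray over 14 cells = 6974  → 73.9722
row 4: Σ corner-gray over 14 cells = 7463  → 79.1590
row 5: Σ corner-gray over 14 cells = 7828  → 83.0305
row 6: Σ corner-gray over 14 cells = 6451  → 68.4248
row 7: Σ corner-gray over 14 cells = 7345  → 77.9074
row 8: Σ corner-gray over 14 cells = 6644  → 70.4720
row 9: Σ corner-gray over 14 cells = 6593  → 69.9310
row 10: Σ corner-gray over 14 cells = 6638  → 70.4083
row 11: Σ corner-gray over 14 cells = 5974  → 63.3654
row 12: Σ corner-gray over 14 cells = 6601  → 70.0159
row 13: Σ corner-gray over 14 cells = 7098  → 75.2875
Σ rows: total corner-gray = 97177  → 1030.7425 mm³

1030.742


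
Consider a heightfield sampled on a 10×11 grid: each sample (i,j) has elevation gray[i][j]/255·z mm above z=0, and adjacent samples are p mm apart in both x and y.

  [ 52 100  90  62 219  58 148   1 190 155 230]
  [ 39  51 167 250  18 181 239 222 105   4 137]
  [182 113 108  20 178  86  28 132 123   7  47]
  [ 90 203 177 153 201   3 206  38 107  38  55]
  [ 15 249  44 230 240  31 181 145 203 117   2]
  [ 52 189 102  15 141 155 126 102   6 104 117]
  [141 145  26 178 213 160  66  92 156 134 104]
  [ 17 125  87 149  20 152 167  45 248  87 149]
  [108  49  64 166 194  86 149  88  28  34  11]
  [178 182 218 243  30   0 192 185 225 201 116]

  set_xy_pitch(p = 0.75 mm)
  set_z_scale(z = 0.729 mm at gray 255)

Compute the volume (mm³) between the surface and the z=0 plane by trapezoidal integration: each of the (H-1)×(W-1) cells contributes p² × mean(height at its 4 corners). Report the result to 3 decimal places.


17.162

height_mm = gray/255 × 0.729; cell vol = 0.75² × mean(4 corners)
unit = 0.75² × 0.729 / (4×255) = 0.000402022 mm³ per gray-sum
row 0: Σ corner-gray over 10 cells = 4978  → 2.0013
row 1: Σ corner-gray over 10 cells = 4469  → 1.7966
row 2: Σ corner-gray over 10 cells = 4216  → 1.6949
row 3: Σ corner-gray over 10 cells = 5294  → 2.1283
row 4: Σ corner-gray over 10 cells = 4946  → 1.9884
row 5: Σ corner-gray over 10 cells = 4634  → 1.8630
row 6: Σ corner-gray over 10 cells = 4911  → 1.9743
row 7: Σ corner-gray over 10 cells = 4161  → 1.6728
row 8: Σ corner-gray over 10 cells = 5081  → 2.0427
Σ rows: total corner-gray = 42690  → 17.1623 mm³


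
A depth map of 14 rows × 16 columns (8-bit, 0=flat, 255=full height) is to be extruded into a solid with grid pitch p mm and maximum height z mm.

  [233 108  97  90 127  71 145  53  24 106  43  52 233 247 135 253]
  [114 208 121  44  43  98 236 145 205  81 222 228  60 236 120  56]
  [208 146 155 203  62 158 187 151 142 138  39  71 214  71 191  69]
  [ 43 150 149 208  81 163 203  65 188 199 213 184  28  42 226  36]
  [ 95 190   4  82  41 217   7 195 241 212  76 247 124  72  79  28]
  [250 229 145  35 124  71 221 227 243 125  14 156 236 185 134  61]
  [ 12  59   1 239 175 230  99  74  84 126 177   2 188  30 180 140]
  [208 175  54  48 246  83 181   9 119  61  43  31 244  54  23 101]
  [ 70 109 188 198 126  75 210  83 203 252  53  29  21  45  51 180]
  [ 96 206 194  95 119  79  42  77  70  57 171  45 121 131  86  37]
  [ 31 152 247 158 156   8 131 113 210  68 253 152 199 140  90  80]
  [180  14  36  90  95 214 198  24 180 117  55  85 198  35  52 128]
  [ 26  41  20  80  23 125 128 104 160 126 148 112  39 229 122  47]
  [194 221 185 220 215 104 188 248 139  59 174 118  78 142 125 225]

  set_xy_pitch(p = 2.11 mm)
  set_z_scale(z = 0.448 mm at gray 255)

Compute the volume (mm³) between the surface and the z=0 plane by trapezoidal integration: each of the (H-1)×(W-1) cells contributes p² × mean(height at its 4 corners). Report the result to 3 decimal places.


height_mm = gray/255 × 0.448; cell vol = 2.11² × mean(4 corners)
unit = 2.11² × 0.448 / (4×255) = 0.00195543 mm³ per gray-sum
row 0: Σ corner-gray over 15 cells = 7812  → 15.2758
row 1: Σ corner-gray over 15 cells = 8397  → 16.4198
row 2: Σ corner-gray over 15 cells = 8410  → 16.4452
row 3: Σ corner-gray over 15 cells = 7974  → 15.5926
row 4: Σ corner-gray over 15 cells = 8298  → 16.2262
row 5: Σ corner-gray over 15 cells = 8081  → 15.8018
row 6: Σ corner-gray over 15 cells = 6531  → 12.7709
row 7: Σ corner-gray over 15 cells = 6587  → 12.8804
row 8: Σ corner-gray over 15 cells = 6655  → 13.0134
row 9: Σ corner-gray over 15 cells = 7384  → 14.4389
row 10: Σ corner-gray over 15 cells = 7359  → 14.3900
row 11: Σ corner-gray over 15 cells = 6081  → 11.8910
row 12: Σ corner-gray over 15 cells = 7838  → 15.3267
Σ rows: total corner-gray = 97407  → 190.4728 mm³

190.473


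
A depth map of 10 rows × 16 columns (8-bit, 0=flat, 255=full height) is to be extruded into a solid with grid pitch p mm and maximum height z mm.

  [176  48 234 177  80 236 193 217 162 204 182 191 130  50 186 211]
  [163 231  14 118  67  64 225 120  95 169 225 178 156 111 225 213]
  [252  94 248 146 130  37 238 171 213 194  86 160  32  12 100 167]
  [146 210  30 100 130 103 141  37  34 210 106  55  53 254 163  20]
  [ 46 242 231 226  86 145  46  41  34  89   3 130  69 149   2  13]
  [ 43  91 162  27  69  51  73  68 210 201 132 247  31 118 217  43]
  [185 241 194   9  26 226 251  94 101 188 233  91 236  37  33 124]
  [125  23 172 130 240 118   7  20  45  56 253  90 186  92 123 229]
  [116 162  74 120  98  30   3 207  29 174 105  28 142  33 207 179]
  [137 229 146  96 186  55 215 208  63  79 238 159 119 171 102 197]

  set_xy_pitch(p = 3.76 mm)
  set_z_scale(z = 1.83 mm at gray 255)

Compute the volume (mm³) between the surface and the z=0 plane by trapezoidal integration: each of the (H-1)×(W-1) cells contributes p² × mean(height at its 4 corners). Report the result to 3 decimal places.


height_mm = gray/255 × 1.83; cell vol = 3.76² × mean(4 corners)
unit = 3.76² × 1.83 / (4×255) = 0.0253645 mm³ per gray-sum
row 0: Σ corner-gray over 15 cells = 9339  → 236.8792
row 1: Σ corner-gray over 15 cells = 8513  → 215.9281
row 2: Σ corner-gray over 15 cells = 7559  → 191.7304
row 3: Σ corner-gray over 15 cells = 6463  → 163.9309
row 4: Σ corner-gray over 15 cells = 6525  → 165.5035
row 5: Σ corner-gray over 15 cells = 7709  → 195.5351
row 6: Σ corner-gray over 15 cells = 7693  → 195.1292
row 7: Σ corner-gray over 15 cells = 6583  → 166.9746
row 8: Σ corner-gray over 15 cells = 7585  → 192.3899
Σ rows: total corner-gray = 67969  → 1724.0009 mm³

1724.001


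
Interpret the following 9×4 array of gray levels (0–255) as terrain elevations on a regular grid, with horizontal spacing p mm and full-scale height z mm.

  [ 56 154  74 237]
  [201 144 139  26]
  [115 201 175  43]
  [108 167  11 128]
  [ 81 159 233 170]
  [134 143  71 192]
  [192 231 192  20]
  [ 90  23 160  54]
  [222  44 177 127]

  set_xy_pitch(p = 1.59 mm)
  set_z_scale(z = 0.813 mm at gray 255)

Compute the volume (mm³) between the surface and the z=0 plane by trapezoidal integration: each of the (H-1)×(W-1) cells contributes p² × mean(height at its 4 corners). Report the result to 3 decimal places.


25.881

height_mm = gray/255 × 0.813; cell vol = 1.59² × mean(4 corners)
unit = 1.59² × 0.813 / (4×255) = 0.00201504 mm³ per gray-sum
row 0: Σ corner-gray over 3 cells = 1542  → 3.1072
row 1: Σ corner-gray over 3 cells = 1703  → 3.4316
row 2: Σ corner-gray over 3 cells = 1502  → 3.0266
row 3: Σ corner-gray over 3 cells = 1627  → 3.2785
row 4: Σ corner-gray over 3 cells = 1789  → 3.6049
row 5: Σ corner-gray over 3 cells = 1812  → 3.6513
row 6: Σ corner-gray over 3 cells = 1568  → 3.1596
row 7: Σ corner-gray over 3 cells = 1301  → 2.6216
Σ rows: total corner-gray = 12844  → 25.8812 mm³


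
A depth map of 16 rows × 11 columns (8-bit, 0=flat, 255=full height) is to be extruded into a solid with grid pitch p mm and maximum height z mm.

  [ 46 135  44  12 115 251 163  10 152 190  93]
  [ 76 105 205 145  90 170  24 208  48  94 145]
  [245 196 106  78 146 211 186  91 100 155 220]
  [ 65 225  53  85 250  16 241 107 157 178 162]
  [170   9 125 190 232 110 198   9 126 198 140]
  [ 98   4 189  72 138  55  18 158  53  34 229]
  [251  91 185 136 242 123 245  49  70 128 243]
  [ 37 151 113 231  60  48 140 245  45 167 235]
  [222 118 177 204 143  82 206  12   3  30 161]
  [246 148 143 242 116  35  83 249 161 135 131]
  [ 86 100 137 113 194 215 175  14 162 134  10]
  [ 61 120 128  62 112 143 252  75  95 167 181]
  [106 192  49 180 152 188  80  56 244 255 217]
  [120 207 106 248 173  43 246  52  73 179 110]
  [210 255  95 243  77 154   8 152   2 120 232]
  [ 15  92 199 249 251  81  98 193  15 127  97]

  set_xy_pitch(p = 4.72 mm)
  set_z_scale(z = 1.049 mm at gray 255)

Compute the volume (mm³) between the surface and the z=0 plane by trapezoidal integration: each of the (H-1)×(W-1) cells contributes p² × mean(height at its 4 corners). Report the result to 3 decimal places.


1835.396

height_mm = gray/255 × 1.049; cell vol = 4.72² × mean(4 corners)
unit = 4.72² × 1.049 / (4×255) = 0.0229118 mm³ per gray-sum
row 0: Σ corner-gray over 10 cells = 4682  → 107.2731
row 1: Σ corner-gray over 10 cells = 5402  → 123.7696
row 2: Σ corner-gray over 10 cells = 5854  → 134.1257
row 3: Σ corner-gray over 10 cells = 5555  → 127.2751
row 4: Σ corner-gray over 10 cells = 4473  → 102.4845
row 5: Σ corner-gray over 10 cells = 4801  → 109.9996
row 6: Σ corner-gray over 10 cells = 5704  → 130.6889
row 7: Σ corner-gray over 10 cells = 5005  → 114.6736
row 8: Σ corner-gray over 10 cells = 5334  → 122.2116
row 9: Σ corner-gray over 10 cells = 5585  → 127.9624
row 10: Σ corner-gray over 10 cells = 5134  → 117.6292
row 11: Σ corner-gray over 10 cells = 5665  → 129.7954
row 12: Σ corner-gray over 10 cells = 5999  → 137.4479
row 13: Σ corner-gray over 10 cells = 5538  → 126.8856
row 14: Σ corner-gray over 10 cells = 5376  → 123.1739
Σ rows: total corner-gray = 80107  → 1835.3960 mm³
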